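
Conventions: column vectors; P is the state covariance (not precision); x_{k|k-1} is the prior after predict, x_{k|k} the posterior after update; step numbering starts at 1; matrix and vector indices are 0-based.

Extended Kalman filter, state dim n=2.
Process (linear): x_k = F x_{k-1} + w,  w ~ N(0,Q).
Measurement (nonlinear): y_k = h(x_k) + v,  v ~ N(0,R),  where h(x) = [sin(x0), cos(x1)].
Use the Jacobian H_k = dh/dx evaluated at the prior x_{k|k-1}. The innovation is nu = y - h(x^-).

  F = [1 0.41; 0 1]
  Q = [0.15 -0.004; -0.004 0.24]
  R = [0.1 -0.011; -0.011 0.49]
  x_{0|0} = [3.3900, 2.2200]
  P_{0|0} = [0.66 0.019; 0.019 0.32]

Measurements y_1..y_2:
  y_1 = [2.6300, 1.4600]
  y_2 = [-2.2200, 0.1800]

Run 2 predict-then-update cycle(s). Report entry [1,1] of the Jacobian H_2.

H_jac[1,1] = -0.5284

step 1: x^-=[4.3002, 2.2200]  P^-=[0.8794 0.1462; 0.1462 0.5600]  H_jac=[-0.4006 0.0000; 0.0000 -0.7966]  S=[0.2411 0.0357; 0.0357 0.8453]  K=[-1.4496 -0.0766; -0.1659 -0.5207]  nu=[3.5462, 2.0646]  x^+=[-0.9988, 0.5567]  P^+=[0.3598 0.0271; 0.0271 0.3180]
step 2: x^-=[-0.7706, 0.5567]  P^-=[0.5854 0.1535; 0.1535 0.5580]  H_jac=[0.7175 0.0000; 0.0000 -0.5284]  S=[0.4014 -0.0692; -0.0692 0.6458]  K=[1.0441 -0.0137; 0.1994 -0.4352]  nu=[-1.5235, -0.6690]  x^+=[-2.3521, 0.5441]  P^+=[0.1457 0.0345; 0.0345 0.4077]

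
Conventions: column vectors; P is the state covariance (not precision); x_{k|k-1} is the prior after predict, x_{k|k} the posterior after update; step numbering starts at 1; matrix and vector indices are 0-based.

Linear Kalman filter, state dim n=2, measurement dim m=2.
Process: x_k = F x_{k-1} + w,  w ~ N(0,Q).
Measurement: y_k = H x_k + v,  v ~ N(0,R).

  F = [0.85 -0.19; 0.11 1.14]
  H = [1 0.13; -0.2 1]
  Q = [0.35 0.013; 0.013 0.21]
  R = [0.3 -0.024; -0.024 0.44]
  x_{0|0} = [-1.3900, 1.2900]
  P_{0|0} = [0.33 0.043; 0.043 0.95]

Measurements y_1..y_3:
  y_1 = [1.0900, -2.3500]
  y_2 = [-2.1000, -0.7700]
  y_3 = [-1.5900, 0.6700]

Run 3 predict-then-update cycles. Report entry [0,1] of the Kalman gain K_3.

step 1: x^-=[-1.4266, 1.3177]  P^-=[0.6088 -0.1211; -0.1211 1.4594]  S=[0.9020 -0.0740; -0.0740 1.9722]  K=[0.6494 -0.0988; 0.1382 0.7575]  nu=[2.3453, -3.9530]  x^+=[0.4870, -1.3524]  P^+=[0.1997 -0.0191; -0.0191 0.3261]
step 2: x^-=[0.6709, -1.4882]  P^-=[0.5122 -0.0571; -0.0571 0.6315]  S=[0.8080 -0.1000; -0.1000 1.1148]  K=[0.6138 -0.0881; 0.1034 0.5860]  nu=[-2.5774, 0.8524]  x^+=[-0.9862, -1.2553]  P^+=[0.1883 -0.0158; -0.0158 0.2522]
step 3: x^-=[-0.5998, -1.5395]  P^-=[0.5003 -0.0390; -0.0390 0.5360]  S=[0.7992 -0.0924; -0.0924 1.0117]  K=[0.6102 -0.0818; 0.1016 0.5469]  nu=[-0.7901, 2.0896]  x^+=[-1.2527, -0.4771]  P^+=[0.1867 -0.0133; -0.0133 0.2355]

K[0,1] = -0.0818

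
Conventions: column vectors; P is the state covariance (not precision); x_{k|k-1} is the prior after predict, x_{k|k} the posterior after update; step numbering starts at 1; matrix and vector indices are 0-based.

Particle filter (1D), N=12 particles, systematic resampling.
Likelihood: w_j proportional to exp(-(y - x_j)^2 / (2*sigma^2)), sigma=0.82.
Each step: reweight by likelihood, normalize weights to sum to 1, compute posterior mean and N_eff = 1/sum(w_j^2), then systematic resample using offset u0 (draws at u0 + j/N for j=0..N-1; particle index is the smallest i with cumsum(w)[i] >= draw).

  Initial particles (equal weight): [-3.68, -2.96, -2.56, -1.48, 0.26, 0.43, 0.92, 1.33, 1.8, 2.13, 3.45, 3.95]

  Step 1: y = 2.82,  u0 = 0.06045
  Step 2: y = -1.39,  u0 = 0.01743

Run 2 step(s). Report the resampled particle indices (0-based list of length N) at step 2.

resampled_idx = [0, 0, 0, 0, 0, 0, 0, 0, 0, 1, 2, 3]

step 1: w=[0.0000, 0.0000, 0.0000, 0.0000, 0.0030, 0.0055, 0.0265, 0.0745, 0.1790, 0.2724, 0.2889, 0.1502]  mean=2.6190  Neff=4.5753  idx=[7, 8, 8, 9, 9, 9, 9, 10, 10, 10, 11, 11]
step 2: w=[0.7401, 0.0938, 0.0938, 0.0181, 0.0181, 0.0181, 0.0181, 0.0000, 0.0000, 0.0000, 0.0000, 0.0000]  mean=1.4761  Neff=1.7649  idx=[0, 0, 0, 0, 0, 0, 0, 0, 0, 1, 2, 3]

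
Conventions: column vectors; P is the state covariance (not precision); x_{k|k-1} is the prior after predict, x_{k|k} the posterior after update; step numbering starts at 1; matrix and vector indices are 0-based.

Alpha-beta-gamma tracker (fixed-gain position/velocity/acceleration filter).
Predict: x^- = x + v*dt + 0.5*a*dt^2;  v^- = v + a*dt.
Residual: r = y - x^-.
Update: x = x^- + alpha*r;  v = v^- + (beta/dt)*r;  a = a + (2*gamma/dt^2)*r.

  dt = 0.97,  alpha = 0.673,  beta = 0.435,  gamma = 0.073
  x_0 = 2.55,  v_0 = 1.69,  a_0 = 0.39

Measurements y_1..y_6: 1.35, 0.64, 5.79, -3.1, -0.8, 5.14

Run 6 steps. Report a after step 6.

a_post = 0.7153

step 1: x_pred=4.3728  r=-3.0228  x^+=2.3384  v^+=0.7127  a^+=-0.0790
step 2: x_pred=2.9926  r=-2.3526  x^+=1.4093  v^+=-0.4190  a^+=-0.4441
step 3: x_pred=0.7940  r=4.9960  x^+=4.1563  v^+=1.3907  a^+=0.3311
step 4: x_pred=5.6611  r=-8.7611  x^+=-0.2351  v^+=-2.2170  a^+=-1.0283
step 5: x_pred=-2.8694  r=2.0694  x^+=-1.4767  v^+=-2.2865  a^+=-0.7072
step 6: x_pred=-4.0273  r=9.1673  x^+=2.1423  v^+=1.1386  a^+=0.7153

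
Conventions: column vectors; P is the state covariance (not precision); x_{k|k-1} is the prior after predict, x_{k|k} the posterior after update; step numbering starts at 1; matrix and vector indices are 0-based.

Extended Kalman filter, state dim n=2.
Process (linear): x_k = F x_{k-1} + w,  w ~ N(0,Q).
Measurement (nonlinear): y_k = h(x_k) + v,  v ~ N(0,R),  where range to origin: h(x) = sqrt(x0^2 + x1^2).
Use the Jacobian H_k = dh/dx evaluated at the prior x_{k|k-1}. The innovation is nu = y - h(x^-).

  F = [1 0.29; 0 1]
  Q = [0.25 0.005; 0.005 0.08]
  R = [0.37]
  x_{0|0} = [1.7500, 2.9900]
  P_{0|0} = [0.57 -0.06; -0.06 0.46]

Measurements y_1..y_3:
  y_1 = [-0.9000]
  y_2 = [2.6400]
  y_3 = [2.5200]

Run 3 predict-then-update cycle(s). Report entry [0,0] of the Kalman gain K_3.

K[0,0] = 0.4950

step 1: x^-=[2.6171, 2.9900]  P^-=[0.8239 0.0784; 0.0784 0.5400]  H_jac=[0.6586 0.7525]  S=[1.1109]  K=[0.5416; 0.4123]  nu=[-4.8736]  x^+=[-0.0224, 0.9808]  P^+=[0.4981 -0.1696; -0.1696 0.3512]
step 2: x^-=[0.2621, 0.9808]  P^-=[0.6792 -0.0628; -0.0628 0.4312]  H_jac=[0.2581 0.9661]  S=[0.7864]  K=[0.1458; 0.5091]  nu=[1.6248]  x^+=[0.4990, 1.8080]  P^+=[0.6625 -0.1212; -0.1212 0.2274]
step 3: x^-=[1.0233, 1.8080]  P^-=[0.8613 -0.0502; -0.0502 0.3074]  H_jac=[0.4926 0.8703]  S=[0.7687]  K=[0.4950; 0.3158]  nu=[0.4425]  x^+=[1.2424, 1.9477]  P^+=[0.6729 -0.1704; -0.1704 0.2307]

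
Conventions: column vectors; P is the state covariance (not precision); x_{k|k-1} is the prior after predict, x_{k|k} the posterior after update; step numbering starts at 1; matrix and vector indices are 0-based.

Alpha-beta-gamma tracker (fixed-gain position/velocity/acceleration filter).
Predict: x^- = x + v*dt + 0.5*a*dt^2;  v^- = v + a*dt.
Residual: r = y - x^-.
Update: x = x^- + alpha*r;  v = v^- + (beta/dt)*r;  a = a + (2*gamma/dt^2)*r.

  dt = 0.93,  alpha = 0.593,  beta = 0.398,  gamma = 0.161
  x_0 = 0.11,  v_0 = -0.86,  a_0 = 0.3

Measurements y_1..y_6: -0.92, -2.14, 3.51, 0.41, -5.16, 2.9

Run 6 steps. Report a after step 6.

step 1: x_pred=-0.5601  r=-0.3599  x^+=-0.7735  v^+=-0.7350  a^+=0.1660
step 2: x_pred=-1.3853  r=-0.7547  x^+=-1.8328  v^+=-0.9036  a^+=-0.1150
step 3: x_pred=-2.7229  r=6.2329  x^+=0.9732  v^+=1.6569  a^+=2.2055
step 4: x_pred=3.4679  r=-3.0579  x^+=1.6546  v^+=2.3994  a^+=1.0671
step 5: x_pred=4.3474  r=-9.5074  x^+=-1.2905  v^+=-0.6770  a^+=-2.4725
step 6: x_pred=-2.9893  r=5.8893  x^+=0.5031  v^+=-0.4560  a^+=-0.2799

a_post = -0.2799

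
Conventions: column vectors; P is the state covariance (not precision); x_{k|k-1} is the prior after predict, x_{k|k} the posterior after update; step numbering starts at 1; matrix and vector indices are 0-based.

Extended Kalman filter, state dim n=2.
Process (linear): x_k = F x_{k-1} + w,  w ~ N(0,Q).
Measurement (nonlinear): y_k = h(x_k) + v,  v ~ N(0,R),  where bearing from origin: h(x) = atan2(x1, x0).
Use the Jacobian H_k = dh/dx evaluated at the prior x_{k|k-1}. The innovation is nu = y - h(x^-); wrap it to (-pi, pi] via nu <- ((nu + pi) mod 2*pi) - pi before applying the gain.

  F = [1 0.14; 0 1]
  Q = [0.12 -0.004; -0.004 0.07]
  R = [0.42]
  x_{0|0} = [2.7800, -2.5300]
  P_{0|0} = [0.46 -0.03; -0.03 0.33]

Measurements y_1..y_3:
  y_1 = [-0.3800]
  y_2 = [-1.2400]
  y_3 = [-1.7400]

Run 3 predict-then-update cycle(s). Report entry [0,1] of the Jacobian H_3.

step 1: x^-=[2.4258, -2.5300]  P^-=[0.5781 0.0122; 0.0122 0.4000]  H_jac=[0.2059 0.1975]  S=[0.4611]  K=[0.2634; 0.1767]  nu=[0.4264]  x^+=[2.5381, -2.4546]  P^+=[0.5461 -0.0093; -0.0093 0.3856]
step 2: x^-=[2.1945, -2.4546]  P^-=[0.6710 0.0407; 0.0407 0.4556]  H_jac=[0.2264 0.2024]  S=[0.4768]  K=[0.3359; 0.2128]  nu=[-0.3987]  x^+=[2.0605, -2.5395]  P^+=[0.6172 0.0066; 0.0066 0.4340]
step 3: x^-=[1.7050, -2.5395]  P^-=[0.7476 0.0634; 0.0634 0.5040]  H_jac=[0.2714 0.1822]  S=[0.4981]  K=[0.4306; 0.2190]  nu=[-0.7605]  x^+=[1.3775, -2.7060]  P^+=[0.6552 0.0164; 0.0164 0.4801]

H_jac[0,1] = 0.1822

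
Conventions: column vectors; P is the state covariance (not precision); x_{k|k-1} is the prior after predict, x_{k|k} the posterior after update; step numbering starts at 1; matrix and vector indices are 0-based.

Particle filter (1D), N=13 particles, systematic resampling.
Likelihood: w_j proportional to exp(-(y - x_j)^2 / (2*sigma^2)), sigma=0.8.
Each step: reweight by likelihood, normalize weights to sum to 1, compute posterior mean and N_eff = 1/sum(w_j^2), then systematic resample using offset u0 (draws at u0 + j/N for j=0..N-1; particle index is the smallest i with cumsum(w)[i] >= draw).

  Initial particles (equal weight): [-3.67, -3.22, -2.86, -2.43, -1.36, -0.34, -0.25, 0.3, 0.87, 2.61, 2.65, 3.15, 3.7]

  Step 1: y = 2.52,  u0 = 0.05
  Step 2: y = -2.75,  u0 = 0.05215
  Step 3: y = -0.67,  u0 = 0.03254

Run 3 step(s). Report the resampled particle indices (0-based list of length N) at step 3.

resampled_idx = [0, 1, 2, 3, 4, 4, 5, 6, 7, 8, 10, 11, 12]

step 1: w=[0.0000, 0.0000, 0.0000, 0.0000, 0.0000, 0.0005, 0.0008, 0.0067, 0.0373, 0.3110, 0.3088, 0.2295, 0.1054]  mean=2.7771  Neff=3.8866  idx=[9, 9, 9, 9, 10, 10, 10, 10, 11, 11, 11, 12, 12]
step 2: w=[0.1453, 0.1453, 0.1453, 0.1453, 0.1038, 0.1038, 0.1038, 0.1038, 0.0013, 0.0013, 0.0013, 0.0000, 0.0000]  mean=2.6287  Neff=7.8430  idx=[0, 0, 1, 1, 2, 3, 3, 4, 4, 5, 6, 7, 7]
step 3: w=[0.0842, 0.0842, 0.0842, 0.0842, 0.0842, 0.0842, 0.0842, 0.0685, 0.0685, 0.0685, 0.0685, 0.0685, 0.0685]  mean=2.6264  Neff=12.8670  idx=[0, 1, 2, 3, 4, 4, 5, 6, 7, 8, 10, 11, 12]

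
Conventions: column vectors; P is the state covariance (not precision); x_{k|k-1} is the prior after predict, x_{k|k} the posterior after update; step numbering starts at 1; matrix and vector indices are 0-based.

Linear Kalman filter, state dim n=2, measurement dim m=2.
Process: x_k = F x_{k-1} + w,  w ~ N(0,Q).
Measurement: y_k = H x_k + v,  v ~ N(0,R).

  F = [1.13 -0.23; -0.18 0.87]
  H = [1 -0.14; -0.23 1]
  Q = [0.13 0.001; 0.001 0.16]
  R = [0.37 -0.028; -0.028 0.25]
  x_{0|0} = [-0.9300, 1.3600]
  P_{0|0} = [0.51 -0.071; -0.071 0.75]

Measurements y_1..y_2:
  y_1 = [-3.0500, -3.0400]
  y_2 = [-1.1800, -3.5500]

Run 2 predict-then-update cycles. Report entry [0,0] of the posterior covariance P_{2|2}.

P_post[0,0] = 0.1948

step 1: x^-=[-1.3637, 1.3506]  P^-=[0.8578 -0.3255; -0.3255 0.7664]  S=[1.3340 -0.6686; -0.6686 1.2116]  K=[0.6371 -0.0799; 0.0326 0.7124]  nu=[-1.4972, -4.7043]  x^+=[-1.9417, -2.0494]  P^+=[0.2404 0.0175; 0.0175 0.1812]
step 2: x^-=[-1.7227, -1.4335]  P^-=[0.4375 -0.0663; -0.0663 0.2995]  S=[0.8319 -0.2389; -0.2389 0.6031]  K=[0.5163 -0.0721; 0.0224 0.5307]  nu=[0.3420, -2.5127]  x^+=[-1.3648, -2.7593]  P^+=[0.1948 0.0123; 0.0123 0.1349]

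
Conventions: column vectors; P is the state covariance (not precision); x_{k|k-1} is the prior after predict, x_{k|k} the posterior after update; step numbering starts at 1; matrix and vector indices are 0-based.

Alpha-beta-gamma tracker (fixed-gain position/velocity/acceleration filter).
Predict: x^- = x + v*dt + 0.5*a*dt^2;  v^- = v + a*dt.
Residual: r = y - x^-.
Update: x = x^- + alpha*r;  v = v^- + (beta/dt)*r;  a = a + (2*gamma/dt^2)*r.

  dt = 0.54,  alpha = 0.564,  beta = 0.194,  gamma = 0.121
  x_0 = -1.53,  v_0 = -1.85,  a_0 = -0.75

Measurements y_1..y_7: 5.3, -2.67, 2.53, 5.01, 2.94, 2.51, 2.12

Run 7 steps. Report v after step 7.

v_post = -0.6911

step 1: x_pred=-2.6383  r=7.9383  x^+=1.8389  v^+=0.5969  a^+=5.8381
step 2: x_pred=3.0124  r=-5.6824  x^+=-0.1925  v^+=1.7080  a^+=1.1222
step 3: x_pred=0.8935  r=1.6365  x^+=1.8165  v^+=2.9020  a^+=2.4804
step 4: x_pred=3.7452  r=1.2648  x^+=4.4585  v^+=4.6958  a^+=3.5301
step 5: x_pred=7.5089  r=-4.5689  x^+=4.9321  v^+=4.9606  a^+=-0.2617
step 6: x_pred=7.5726  r=-5.0626  x^+=4.7173  v^+=3.0004  a^+=-4.4632
step 7: x_pred=5.6868  r=-3.5668  x^+=3.6751  v^+=-0.6911  a^+=-7.4233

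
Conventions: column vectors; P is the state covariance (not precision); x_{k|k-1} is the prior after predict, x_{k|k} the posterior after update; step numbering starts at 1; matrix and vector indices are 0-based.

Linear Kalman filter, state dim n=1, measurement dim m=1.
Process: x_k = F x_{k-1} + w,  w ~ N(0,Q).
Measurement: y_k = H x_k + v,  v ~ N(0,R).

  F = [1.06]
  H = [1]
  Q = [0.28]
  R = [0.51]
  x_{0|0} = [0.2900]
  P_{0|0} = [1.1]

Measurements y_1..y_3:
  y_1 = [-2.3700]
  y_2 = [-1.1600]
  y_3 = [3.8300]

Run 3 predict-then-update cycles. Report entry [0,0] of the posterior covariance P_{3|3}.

step 1: x^-=[0.3074]  P^-=[1.5160]  S=[2.0260]  K=[0.7483]  nu=[-2.6774]  x^+=[-1.6960]  P^+=[0.3816]
step 2: x^-=[-1.7978]  P^-=[0.7088]  S=[1.2188]  K=[0.5816]  nu=[0.6378]  x^+=[-1.4269]  P^+=[0.2966]
step 3: x^-=[-1.5125]  P^-=[0.6132]  S=[1.1232]  K=[0.5460]  nu=[5.3425]  x^+=[1.4043]  P^+=[0.2784]

P_post[0,0] = 0.2784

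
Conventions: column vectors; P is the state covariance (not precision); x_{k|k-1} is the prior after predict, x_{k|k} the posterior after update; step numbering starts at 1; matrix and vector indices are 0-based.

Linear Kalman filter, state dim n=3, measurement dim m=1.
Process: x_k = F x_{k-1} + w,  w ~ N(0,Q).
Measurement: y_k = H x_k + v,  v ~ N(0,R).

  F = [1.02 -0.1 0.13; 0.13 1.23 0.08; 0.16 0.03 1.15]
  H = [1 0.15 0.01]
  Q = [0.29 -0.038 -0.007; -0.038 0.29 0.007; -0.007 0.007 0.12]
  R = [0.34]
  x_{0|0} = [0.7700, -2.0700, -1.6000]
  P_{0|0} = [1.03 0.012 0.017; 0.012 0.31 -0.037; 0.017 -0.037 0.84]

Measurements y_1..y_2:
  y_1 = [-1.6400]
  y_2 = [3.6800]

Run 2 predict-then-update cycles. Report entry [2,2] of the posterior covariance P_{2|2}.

step 1: x^-=[0.7844, -2.5740, -1.7789]  P^-=[1.3819 0.0801 0.3103; 0.0801 0.7787 0.0699; 0.3103 0.0699 1.2614]  S=[1.7700]  K=[0.7893; 0.1117; 0.1884]  nu=[-2.0205]  x^+=[-0.8104, -2.7996, -2.1595]  P^+=[0.2793 -0.0759 0.0472; -0.0759 0.7566 0.0327; 0.0472 0.0327 1.1986]
step 2: x^-=[-0.8273, -3.7216, -2.6971]  P^-=[0.6355 -0.1661 0.2671; -0.1661 1.4302 0.1897; 0.2671 0.1897 1.7318]  S=[0.9639]  K=[0.6362; 0.0522; 0.3245]  nu=[5.0925]  x^+=[2.4126, -3.4560, -1.0443]  P^+=[0.2453 -0.1981 0.0680; -0.1981 1.4276 0.1734; 0.0680 0.1734 1.6303]

P_post[2,2] = 1.6303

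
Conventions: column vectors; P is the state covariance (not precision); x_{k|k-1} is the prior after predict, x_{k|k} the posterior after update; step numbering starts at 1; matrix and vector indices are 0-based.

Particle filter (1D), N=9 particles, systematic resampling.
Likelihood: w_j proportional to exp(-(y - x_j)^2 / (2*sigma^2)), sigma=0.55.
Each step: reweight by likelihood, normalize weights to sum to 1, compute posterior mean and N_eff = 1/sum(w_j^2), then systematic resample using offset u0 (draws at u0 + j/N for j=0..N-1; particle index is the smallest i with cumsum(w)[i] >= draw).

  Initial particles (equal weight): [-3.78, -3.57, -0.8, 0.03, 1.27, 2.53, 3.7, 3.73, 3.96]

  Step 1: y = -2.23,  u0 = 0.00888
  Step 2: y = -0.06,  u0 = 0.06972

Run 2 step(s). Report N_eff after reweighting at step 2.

N_eff = 3.0000

step 1: w=[0.1804, 0.4918, 0.3257, 0.0021, 0.0000, 0.0000, 0.0000, 0.0000, 0.0000]  mean=-2.6982  Neff=2.6278  idx=[0, 0, 1, 1, 1, 1, 2, 2, 2]
step 2: w=[0.0000, 0.0000, 0.0000, 0.0000, 0.0000, 0.0000, 0.3333, 0.3333, 0.3333]  mean=-0.8000  Neff=3.0000  idx=[6, 6, 6, 7, 7, 7, 8, 8, 8]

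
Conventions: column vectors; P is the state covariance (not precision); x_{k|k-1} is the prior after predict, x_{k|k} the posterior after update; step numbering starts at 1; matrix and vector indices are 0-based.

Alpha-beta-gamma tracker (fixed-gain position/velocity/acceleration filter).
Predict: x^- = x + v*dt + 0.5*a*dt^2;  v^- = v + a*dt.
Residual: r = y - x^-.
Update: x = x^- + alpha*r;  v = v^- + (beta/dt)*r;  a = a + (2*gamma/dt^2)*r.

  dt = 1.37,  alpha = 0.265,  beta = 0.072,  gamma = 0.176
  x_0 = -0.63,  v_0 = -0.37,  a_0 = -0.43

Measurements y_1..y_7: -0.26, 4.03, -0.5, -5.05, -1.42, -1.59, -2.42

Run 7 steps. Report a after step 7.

a_post = -2.1405

step 1: x_pred=-1.5404  r=1.2804  x^+=-1.2011  v^+=-0.8918  a^+=-0.1899
step 2: x_pred=-2.6011  r=6.6311  x^+=-0.8438  v^+=-0.8034  a^+=1.0537
step 3: x_pred=-0.9556  r=0.4556  x^+=-0.8349  v^+=0.6642  a^+=1.1392
step 4: x_pred=1.1441  r=-6.1941  x^+=-0.4973  v^+=1.8993  a^+=-0.0225
step 5: x_pred=2.0837  r=-3.5037  x^+=1.1552  v^+=1.6844  a^+=-0.6795
step 6: x_pred=2.8252  r=-4.4152  x^+=1.6551  v^+=0.5214  a^+=-1.5076
step 7: x_pred=0.9547  r=-3.3747  x^+=0.0604  v^+=-1.7213  a^+=-2.1405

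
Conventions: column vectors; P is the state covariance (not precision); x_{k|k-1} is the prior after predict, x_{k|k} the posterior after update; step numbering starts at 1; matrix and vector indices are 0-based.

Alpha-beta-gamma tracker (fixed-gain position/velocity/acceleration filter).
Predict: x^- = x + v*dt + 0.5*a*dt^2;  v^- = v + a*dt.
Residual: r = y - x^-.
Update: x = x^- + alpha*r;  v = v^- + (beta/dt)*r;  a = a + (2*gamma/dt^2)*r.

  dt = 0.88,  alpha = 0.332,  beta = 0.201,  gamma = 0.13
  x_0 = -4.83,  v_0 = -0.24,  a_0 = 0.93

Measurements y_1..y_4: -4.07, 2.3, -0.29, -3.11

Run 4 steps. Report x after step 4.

x_post = 3.5061

step 1: x_pred=-4.6811  r=0.6111  x^+=-4.4782  v^+=0.7180  a^+=1.1352
step 2: x_pred=-3.4069  r=5.7069  x^+=-1.5122  v^+=3.0204  a^+=3.0512
step 3: x_pred=2.3272  r=-2.6172  x^+=1.4583  v^+=5.1077  a^+=2.1725
step 4: x_pred=6.7943  r=-9.9043  x^+=3.5061  v^+=4.7573  a^+=-1.1528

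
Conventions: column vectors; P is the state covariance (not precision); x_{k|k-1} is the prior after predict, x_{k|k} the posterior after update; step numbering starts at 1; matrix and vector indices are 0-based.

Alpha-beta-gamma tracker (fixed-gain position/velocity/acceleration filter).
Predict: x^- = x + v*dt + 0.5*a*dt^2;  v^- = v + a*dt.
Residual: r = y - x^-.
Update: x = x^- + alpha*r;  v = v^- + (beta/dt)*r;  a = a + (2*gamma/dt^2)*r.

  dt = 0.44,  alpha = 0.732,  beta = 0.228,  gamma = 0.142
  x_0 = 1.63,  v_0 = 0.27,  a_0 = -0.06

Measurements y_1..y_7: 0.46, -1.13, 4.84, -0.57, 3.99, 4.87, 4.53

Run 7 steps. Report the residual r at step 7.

resid = -2.7127

step 1: x_pred=1.7430  r=-1.2830  x^+=0.8038  v^+=-0.4212  a^+=-1.9421
step 2: x_pred=0.4305  r=-1.5605  x^+=-0.7118  v^+=-2.0844  a^+=-4.2313
step 3: x_pred=-2.0385  r=6.8785  x^+=2.9966  v^+=-0.3818  a^+=5.8591
step 4: x_pred=3.3957  r=-3.9657  x^+=0.4928  v^+=0.1412  a^+=0.0416
step 5: x_pred=0.5590  r=3.4310  x^+=3.0705  v^+=1.9374  a^+=5.0747
step 6: x_pred=4.4142  r=0.4558  x^+=4.7478  v^+=4.4065  a^+=5.7434
step 7: x_pred=7.2427  r=-2.7127  x^+=5.2570  v^+=5.5279  a^+=1.7641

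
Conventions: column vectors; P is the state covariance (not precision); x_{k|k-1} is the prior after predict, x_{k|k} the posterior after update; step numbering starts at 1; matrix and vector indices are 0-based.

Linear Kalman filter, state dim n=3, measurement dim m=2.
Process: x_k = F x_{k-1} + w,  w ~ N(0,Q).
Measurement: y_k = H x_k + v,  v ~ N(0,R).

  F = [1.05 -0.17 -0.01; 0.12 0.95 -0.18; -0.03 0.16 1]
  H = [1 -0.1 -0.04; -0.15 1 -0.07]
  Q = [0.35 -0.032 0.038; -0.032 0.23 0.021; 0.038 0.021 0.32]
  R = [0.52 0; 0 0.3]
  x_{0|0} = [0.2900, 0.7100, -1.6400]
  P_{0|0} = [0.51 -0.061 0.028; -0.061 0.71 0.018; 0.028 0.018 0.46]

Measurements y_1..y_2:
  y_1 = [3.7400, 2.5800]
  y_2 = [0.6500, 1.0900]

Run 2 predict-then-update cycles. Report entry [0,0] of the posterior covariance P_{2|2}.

P_post[0,0] = 0.3027

step 1: x^-=[0.2002, 1.0045, -1.5351]  P^-=[0.9541 -0.1461 0.0138; -0.1461 0.8717 0.0649; 0.0138 0.0649 0.8033]  S=[1.5127 -0.3794; -0.3794 1.2322]  K=[0.6295 -0.0417; 0.0271 0.7299; -0.0163 0.0004]  nu=[3.5788, 1.4981]  x^+=[2.3908, 2.1950, -1.5930]  P^+=[0.3325 0.0394 0.0297; 0.0394 0.2291 0.0608; 0.0297 0.0608 0.8029]
step 2: x^-=[2.1531, 2.6589, -1.3135]  P^-=[0.7088 0.0085 0.0409; 0.0085 0.4545 -0.0306; 0.0409 -0.0306 1.1463]  S=[1.2299 -0.1415; -0.1415 0.7787]  K=[0.5713 -0.0254; 0.0391 0.5919; -0.0193 -0.1537]  nu=[-1.2898, -1.3379]  x^+=[1.4503, 1.8166, -1.0831]  P^+=[0.3027 0.0405 0.0390; 0.0405 0.1864 0.0387; 0.0390 0.0387 1.1283]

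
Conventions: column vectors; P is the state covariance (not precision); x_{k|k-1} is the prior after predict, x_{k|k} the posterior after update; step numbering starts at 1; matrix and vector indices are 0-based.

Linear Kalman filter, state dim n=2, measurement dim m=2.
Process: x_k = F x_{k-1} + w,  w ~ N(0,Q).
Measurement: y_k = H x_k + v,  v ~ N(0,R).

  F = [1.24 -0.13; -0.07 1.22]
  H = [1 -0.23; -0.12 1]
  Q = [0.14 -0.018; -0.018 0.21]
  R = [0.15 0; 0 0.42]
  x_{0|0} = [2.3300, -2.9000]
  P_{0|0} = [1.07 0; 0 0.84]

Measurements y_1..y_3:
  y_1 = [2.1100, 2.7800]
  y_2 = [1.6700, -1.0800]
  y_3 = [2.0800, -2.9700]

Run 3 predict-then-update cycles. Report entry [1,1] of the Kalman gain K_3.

step 1: x^-=[3.2662, -3.7011]  P^-=[1.7994 -0.2441; -0.2441 1.4655]  S=[2.1392 -0.8038; -0.8038 1.9700]  K=[0.9208 0.1422; 0.0159 0.7653]  nu=[-2.0075, 6.8730]  x^+=[2.3951, 1.5267]  P^+=[0.1562 0.0785; 0.0785 0.3308]
step 2: x^-=[2.7715, 1.6949]  P^-=[0.3604 0.0354; 0.0354 0.6898]  S=[0.5306 -0.1655; -0.1655 1.1065]  K=[0.6941 0.0967; -0.0409 0.6134]  nu=[-0.7117, -2.4423]  x^+=[2.0413, 0.2258]  P^+=[0.1167 0.0546; 0.0546 0.2642]
step 3: x^-=[2.5018, 0.1326]  P^-=[0.3063 0.0131; 0.0131 0.5945]  S=[0.4817 -0.1600; -0.1600 1.0157]  K=[0.6562 0.0801; -0.0662 0.5733]  nu=[-0.3914, -2.8024]  x^+=[2.0206, -1.4481]  P^+=[0.1092 0.0467; 0.0467 0.2464]

K[1,1] = 0.5733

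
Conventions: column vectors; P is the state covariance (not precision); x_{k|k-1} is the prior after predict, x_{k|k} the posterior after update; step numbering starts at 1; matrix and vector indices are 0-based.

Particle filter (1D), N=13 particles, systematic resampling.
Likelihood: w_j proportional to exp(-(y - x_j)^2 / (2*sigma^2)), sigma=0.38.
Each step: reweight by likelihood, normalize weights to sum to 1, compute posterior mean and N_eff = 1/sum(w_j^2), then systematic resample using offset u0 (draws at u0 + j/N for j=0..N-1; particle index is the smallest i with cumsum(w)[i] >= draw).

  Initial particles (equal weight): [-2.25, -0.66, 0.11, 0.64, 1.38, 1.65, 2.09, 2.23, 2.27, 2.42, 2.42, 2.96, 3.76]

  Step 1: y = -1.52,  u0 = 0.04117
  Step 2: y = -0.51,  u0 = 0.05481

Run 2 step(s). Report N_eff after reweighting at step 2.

N_eff = 4.0005

step 1: w=[0.6714, 0.3282, 0.0004, 0.0000, 0.0000, 0.0000, 0.0000, 0.0000, 0.0000, 0.0000, 0.0000, 0.0000, 0.0000]  mean=-1.7272  Neff=1.7906  idx=[0, 0, 0, 0, 0, 0, 0, 0, 0, 1, 1, 1, 1]
step 2: w=[0.0000, 0.0000, 0.0000, 0.0000, 0.0000, 0.0000, 0.0000, 0.0000, 0.0000, 0.2500, 0.2500, 0.2500, 0.2500]  mean=-0.6601  Neff=4.0005  idx=[9, 9, 9, 10, 10, 10, 11, 11, 11, 11, 12, 12, 12]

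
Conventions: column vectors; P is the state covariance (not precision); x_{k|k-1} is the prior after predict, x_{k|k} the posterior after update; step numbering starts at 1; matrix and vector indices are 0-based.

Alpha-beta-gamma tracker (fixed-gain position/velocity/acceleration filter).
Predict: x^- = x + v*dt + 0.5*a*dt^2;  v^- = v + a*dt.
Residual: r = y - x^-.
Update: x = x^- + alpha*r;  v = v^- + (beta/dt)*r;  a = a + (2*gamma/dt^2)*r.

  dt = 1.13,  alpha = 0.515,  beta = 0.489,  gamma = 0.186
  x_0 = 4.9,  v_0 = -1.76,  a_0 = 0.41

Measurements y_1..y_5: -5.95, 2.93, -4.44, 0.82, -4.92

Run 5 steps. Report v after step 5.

v_post = 2.9362

step 1: x_pred=3.1730  r=-9.1230  x^+=-1.5254  v^+=-5.2446  a^+=-2.2478
step 2: x_pred=-8.8869  r=11.8169  x^+=-2.8012  v^+=-2.6709  a^+=1.1948
step 3: x_pred=-5.0565  r=0.6165  x^+=-4.7390  v^+=-1.0540  a^+=1.3744
step 4: x_pred=-5.0525  r=5.8725  x^+=-2.0282  v^+=3.0404  a^+=3.0853
step 5: x_pred=3.3773  r=-8.2973  x^+=-0.8958  v^+=2.9362  a^+=0.6680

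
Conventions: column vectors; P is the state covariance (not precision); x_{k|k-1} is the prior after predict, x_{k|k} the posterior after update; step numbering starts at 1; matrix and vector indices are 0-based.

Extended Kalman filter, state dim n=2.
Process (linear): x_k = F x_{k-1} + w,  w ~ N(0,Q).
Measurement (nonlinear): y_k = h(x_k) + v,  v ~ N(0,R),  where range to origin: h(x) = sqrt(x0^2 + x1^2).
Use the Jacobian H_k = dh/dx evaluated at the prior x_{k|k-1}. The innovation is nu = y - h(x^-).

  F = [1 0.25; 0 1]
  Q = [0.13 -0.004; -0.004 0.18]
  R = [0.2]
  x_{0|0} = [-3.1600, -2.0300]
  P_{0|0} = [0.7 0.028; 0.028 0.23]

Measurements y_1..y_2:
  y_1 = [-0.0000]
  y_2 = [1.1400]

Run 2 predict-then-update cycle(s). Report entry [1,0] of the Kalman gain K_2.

K[1,0] = -0.6456

step 1: x^-=[-3.6675, -2.0300]  P^-=[0.8584 0.0815; 0.0815 0.4100]  H_jac=[-0.8749 -0.4843]  S=[1.0223]  K=[-0.7732; -0.2640]  nu=[-4.1918]  x^+=[-0.4262, -0.9235]  P^+=[0.2471 -0.1272; -0.1272 0.3388]
step 2: x^-=[-0.6571, -0.9235]  P^-=[0.3347 -0.0465; -0.0465 0.5188]  H_jac=[-0.5797 -0.8148]  S=[0.6130]  K=[-0.2548; -0.6456]  nu=[0.0066]  x^+=[-0.6588, -0.9277]  P^+=[0.2949 -0.1473; -0.1473 0.2633]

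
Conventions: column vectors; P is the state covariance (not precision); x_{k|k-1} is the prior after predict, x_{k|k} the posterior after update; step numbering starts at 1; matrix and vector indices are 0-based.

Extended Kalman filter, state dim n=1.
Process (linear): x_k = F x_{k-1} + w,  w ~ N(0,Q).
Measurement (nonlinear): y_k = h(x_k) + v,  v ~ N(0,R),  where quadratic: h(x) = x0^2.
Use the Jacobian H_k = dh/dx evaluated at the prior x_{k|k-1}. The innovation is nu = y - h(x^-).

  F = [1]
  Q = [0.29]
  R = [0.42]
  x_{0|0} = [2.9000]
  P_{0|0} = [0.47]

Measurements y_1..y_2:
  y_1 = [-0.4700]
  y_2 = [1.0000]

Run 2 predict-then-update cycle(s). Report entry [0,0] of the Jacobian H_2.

H_jac[0,0] = 2.7874

step 1: x^-=[2.9000]  P^-=[0.7600]  H_jac=[5.8000]  S=[25.9864]  K=[0.1696]  nu=[-8.8800]  x^+=[1.3937]  P^+=[0.0123]
step 2: x^-=[1.3937]  P^-=[0.3023]  H_jac=[2.7874]  S=[2.7687]  K=[0.3043]  nu=[-0.9424]  x^+=[1.1069]  P^+=[0.0459]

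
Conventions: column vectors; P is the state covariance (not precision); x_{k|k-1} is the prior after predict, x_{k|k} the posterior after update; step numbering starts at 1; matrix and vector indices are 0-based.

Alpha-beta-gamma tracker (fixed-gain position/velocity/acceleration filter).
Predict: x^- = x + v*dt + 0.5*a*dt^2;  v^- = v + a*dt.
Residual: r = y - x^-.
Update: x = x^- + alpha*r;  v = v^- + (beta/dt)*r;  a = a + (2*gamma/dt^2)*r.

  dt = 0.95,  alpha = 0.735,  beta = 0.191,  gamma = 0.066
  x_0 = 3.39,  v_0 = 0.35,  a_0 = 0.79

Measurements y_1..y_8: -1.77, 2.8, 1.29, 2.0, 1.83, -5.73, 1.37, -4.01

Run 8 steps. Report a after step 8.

step 1: x_pred=4.0790  r=-5.8490  x^+=-0.2200  v^+=-0.0755  a^+=-0.0655
step 2: x_pred=-0.3212  r=3.1212  x^+=1.9729  v^+=0.4899  a^+=0.3910
step 3: x_pred=2.6147  r=-1.3247  x^+=1.6410  v^+=0.5950  a^+=0.1973
step 4: x_pred=2.2954  r=-0.2954  x^+=2.0783  v^+=0.7231  a^+=0.1541
step 5: x_pred=2.8347  r=-1.0047  x^+=2.0963  v^+=0.6675  a^+=0.0071
step 6: x_pred=2.7336  r=-8.4636  x^+=-3.4872  v^+=-1.0274  a^+=-1.2307
step 7: x_pred=-5.0185  r=6.3885  x^+=-0.3230  v^+=-0.9122  a^+=-0.2964
step 8: x_pred=-1.3232  r=-2.6868  x^+=-3.2980  v^+=-1.7339  a^+=-0.6893

a_post = -0.6893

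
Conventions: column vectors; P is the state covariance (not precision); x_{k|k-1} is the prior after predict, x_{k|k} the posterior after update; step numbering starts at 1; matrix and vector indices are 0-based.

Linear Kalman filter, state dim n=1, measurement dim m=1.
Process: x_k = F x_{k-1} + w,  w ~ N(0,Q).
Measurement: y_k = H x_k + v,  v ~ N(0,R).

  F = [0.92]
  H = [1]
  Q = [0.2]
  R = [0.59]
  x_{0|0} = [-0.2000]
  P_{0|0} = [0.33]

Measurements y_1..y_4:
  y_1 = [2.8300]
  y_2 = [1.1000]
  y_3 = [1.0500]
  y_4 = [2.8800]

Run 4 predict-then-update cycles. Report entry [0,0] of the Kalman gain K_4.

step 1: x^-=[-0.1840]  P^-=[0.4793]  S=[1.0693]  K=[0.4482]  nu=[3.0140]  x^+=[1.1670]  P^+=[0.2645]
step 2: x^-=[1.0736]  P^-=[0.4238]  S=[1.0138]  K=[0.4181]  nu=[0.0264]  x^+=[1.0847]  P^+=[0.2467]
step 3: x^-=[0.9979]  P^-=[0.4088]  S=[0.9988]  K=[0.4093]  nu=[0.0521]  x^+=[1.0192]  P^+=[0.2415]
step 4: x^-=[0.9377]  P^-=[0.4044]  S=[0.9944]  K=[0.4067]  nu=[1.9423]  x^+=[1.7276]  P^+=[0.2399]

K[0,0] = 0.4067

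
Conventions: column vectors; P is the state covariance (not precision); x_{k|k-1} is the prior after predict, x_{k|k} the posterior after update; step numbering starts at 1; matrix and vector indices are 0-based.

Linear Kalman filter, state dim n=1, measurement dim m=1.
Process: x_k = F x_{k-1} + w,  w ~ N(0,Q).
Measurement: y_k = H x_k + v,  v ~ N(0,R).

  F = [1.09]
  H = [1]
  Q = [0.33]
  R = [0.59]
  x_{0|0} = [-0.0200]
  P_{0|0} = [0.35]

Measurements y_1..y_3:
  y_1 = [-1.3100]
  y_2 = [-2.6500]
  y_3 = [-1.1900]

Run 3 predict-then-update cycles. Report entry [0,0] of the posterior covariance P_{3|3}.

P_post[0,0] = 0.3234

step 1: x^-=[-0.0218]  P^-=[0.7458]  S=[1.3358]  K=[0.5583]  nu=[-1.2882]  x^+=[-0.7410]  P^+=[0.3294]
step 2: x^-=[-0.8077]  P^-=[0.7214]  S=[1.3114]  K=[0.5501]  nu=[-1.8423]  x^+=[-1.8211]  P^+=[0.3246]
step 3: x^-=[-1.9851]  P^-=[0.7156]  S=[1.3056]  K=[0.5481]  nu=[0.7951]  x^+=[-1.5493]  P^+=[0.3234]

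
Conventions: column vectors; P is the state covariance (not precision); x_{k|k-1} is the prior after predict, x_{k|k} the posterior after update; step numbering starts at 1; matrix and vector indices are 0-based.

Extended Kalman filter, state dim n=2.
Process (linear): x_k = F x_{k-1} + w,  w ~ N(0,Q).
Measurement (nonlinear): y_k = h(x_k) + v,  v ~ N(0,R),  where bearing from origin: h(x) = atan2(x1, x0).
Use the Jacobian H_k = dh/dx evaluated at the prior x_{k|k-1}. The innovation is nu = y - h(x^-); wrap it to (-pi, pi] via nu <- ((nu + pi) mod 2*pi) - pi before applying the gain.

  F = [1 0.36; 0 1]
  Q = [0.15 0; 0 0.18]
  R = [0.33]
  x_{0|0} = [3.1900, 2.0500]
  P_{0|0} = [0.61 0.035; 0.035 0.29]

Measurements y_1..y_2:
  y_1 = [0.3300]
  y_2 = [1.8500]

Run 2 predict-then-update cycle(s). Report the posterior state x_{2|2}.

x_post = [4.5500, 2.3863]

step 1: x^-=[3.9280, 2.0500]  P^-=[0.8228 0.1394; 0.1394 0.4700]  H_jac=[-0.1044 0.2001]  S=[0.3520]  K=[-0.1649; 0.2258]  nu=[-0.1510]  x^+=[3.9529, 2.0159]  P^+=[0.8132 0.1525; 0.1525 0.4521]
step 2: x^-=[4.6786, 2.0159]  P^-=[1.1316 0.3152; 0.3152 0.6321]  H_jac=[-0.0777 0.1803]  S=[0.3485]  K=[-0.0891; 0.2567]  nu=[1.4432]  x^+=[4.5500, 2.3863]  P^+=[1.1288 0.3232; 0.3232 0.6091]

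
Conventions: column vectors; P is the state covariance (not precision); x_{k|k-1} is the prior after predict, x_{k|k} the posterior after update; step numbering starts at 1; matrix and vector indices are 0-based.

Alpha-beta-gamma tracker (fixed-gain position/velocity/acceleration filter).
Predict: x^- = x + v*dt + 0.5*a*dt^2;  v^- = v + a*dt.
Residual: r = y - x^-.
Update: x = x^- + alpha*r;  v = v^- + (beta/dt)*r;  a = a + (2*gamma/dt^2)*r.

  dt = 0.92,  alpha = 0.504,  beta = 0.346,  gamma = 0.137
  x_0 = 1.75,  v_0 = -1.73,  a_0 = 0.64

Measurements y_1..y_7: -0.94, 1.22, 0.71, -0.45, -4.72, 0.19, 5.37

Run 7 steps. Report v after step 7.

step 1: x_pred=0.4292  r=-1.3692  x^+=-0.2609  v^+=-1.6562  a^+=0.1967
step 2: x_pred=-1.7013  r=2.9213  x^+=-0.2289  v^+=-0.3765  a^+=1.1424
step 3: x_pred=-0.0919  r=0.8019  x^+=0.3123  v^+=0.9761  a^+=1.4020
step 4: x_pred=1.8036  r=-2.2536  x^+=0.6678  v^+=1.4184  a^+=0.6725
step 5: x_pred=2.2573  r=-6.9773  x^+=-1.2593  v^+=-0.5870  a^+=-1.5863
step 6: x_pred=-2.4706  r=2.6606  x^+=-1.1297  v^+=-1.0458  a^+=-0.7249
step 7: x_pred=-2.3986  r=7.7686  x^+=1.5168  v^+=1.2090  a^+=1.7899

v_post = 1.2090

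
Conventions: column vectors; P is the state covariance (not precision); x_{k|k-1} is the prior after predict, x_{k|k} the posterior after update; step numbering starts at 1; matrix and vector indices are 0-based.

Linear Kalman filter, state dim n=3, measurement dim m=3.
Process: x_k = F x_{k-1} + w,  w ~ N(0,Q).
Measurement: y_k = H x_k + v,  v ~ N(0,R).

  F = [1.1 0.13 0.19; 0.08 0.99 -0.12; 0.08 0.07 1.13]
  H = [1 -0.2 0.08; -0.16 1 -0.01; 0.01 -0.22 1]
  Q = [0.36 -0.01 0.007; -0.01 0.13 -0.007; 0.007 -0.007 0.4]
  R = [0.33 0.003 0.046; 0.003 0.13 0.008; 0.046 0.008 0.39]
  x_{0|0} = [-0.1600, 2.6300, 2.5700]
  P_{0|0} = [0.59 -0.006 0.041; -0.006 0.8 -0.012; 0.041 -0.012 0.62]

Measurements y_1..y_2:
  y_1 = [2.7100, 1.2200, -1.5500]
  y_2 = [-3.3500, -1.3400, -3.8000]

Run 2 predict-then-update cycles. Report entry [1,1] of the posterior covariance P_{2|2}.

step 1: x^-=[0.6542, 2.2825, 3.0754]  P^-=[1.1246 0.1173 0.2485; 0.1173 0.9279 -0.0424; 0.2485 -0.0424 1.2048]  S=[1.4937 -0.2516 0.4263; -0.2516 1.0509 -0.2869; 0.4263 -0.2869 1.6629]  K=[0.7812 0.1141 -0.0399; 0.1075 0.8851 -0.0224; 0.0458 0.1237 0.7412]  nu=[2.2663, -0.9271, -4.1298]  x^+=[2.4835, 1.7979, 0.0035]  P^+=[0.2657 0.0597 0.0318; 0.0597 0.1251 0.0302; 0.0318 0.0302 0.2985]
step 2: x^-=[2.9662, 1.9781, 0.3285]  P^-=[0.7262 0.0898 0.1456; 0.0898 0.2602 0.0041; 0.1456 0.0041 0.7947]  S=[1.0590 -0.0762 0.2532; -0.0762 0.3806 -0.0735; 0.2532 -0.0735 1.1981]  K=[0.6916 0.0592 -0.0314; 0.0886 0.6595 -0.0219; 0.0440 0.0646 0.6584]  nu=[-5.9469, -2.8403, -3.7230]  x^+=[-1.1978, -0.3406, -2.5680]  P^+=[0.2342 0.0473 0.0281; 0.0473 0.0936 0.0209; 0.0281 0.0209 0.2637]

P_post[1,1] = 0.0936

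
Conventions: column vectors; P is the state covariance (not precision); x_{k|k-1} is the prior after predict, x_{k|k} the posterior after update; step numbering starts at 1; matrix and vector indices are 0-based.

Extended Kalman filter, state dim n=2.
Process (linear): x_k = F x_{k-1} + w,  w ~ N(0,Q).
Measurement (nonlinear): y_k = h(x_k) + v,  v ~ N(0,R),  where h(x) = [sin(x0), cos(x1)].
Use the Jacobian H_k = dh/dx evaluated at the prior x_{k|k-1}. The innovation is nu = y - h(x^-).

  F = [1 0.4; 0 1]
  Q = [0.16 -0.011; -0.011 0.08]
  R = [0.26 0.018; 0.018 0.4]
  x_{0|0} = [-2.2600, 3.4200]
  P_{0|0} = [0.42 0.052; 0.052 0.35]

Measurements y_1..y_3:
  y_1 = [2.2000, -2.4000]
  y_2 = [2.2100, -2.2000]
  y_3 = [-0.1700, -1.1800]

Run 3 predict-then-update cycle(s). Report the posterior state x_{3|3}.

x_post = [2.9941, 2.9342]

step 1: x^-=[-0.8920, 3.4200]  P^-=[0.6776 0.1810; 0.1810 0.4300]  H_jac=[0.6279 0.0000; 0.0000 0.2748]  S=[0.5271 0.0492; 0.0492 0.4325]  K=[0.8049 0.0234; 0.1921 0.2514]  nu=[2.9783, -1.4385]  x^+=[1.4717, 3.6306]  P^+=[0.3340 0.0868; 0.0868 0.3785]
step 2: x^-=[2.9239, 3.6306]  P^-=[0.6240 0.2271; 0.2271 0.4585]  H_jac=[-0.9764 0.0000; 0.0000 0.4697]  S=[0.8549 -0.0862; -0.0862 0.5012]  K=[-0.7034 0.0919; -0.2199 0.3919]  nu=[1.9940, -1.3172]  x^+=[1.4002, 2.6758]  P^+=[0.1856 0.0513; 0.0513 0.3253]
step 3: x^-=[2.4705, 2.6758]  P^-=[0.4387 0.1705; 0.1705 0.4053]  H_jac=[-0.7832 0.0000; 0.0000 -0.4491]  S=[0.5291 0.0780; 0.0780 0.4817]  K=[-0.6413 -0.0551; -0.2014 -0.3452]  nu=[-0.7918, -0.2865]  x^+=[2.9941, 2.9342]  P^+=[0.2142 0.0748; 0.0748 0.3156]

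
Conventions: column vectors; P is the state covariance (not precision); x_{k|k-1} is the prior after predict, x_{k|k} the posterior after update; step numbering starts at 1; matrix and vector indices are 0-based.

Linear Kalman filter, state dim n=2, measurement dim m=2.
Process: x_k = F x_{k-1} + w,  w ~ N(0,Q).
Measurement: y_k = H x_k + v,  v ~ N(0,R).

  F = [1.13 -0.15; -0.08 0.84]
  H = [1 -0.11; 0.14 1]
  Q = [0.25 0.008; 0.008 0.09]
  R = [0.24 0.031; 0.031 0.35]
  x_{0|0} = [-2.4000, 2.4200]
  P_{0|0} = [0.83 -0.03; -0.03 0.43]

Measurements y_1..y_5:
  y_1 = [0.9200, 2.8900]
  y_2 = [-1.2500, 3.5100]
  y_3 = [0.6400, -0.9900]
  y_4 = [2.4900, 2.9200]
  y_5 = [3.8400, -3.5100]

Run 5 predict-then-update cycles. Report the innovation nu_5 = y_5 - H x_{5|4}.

step 1: x^-=[-3.0750, 2.2248]  P^-=[1.3297 -0.1500; -0.1500 0.4028]  S=[1.6076 0.0251; 0.0251 0.7368]  K=[0.8371 0.0205; -0.1291 0.5225]  nu=[4.2397, 1.0957]  x^+=[0.4964, 2.2501]  P^+=[0.2021 0.0048; 0.0048 0.1782]
step 2: x^-=[0.2235, 1.8504]  P^-=[0.5104 -0.0281; -0.0281 0.2164]  S=[0.7592 0.0510; 0.0510 0.5685]  K=[0.6753 0.0157; -0.0940 0.3821]  nu=[-1.2699, 1.6283]  x^+=[-0.6085, 2.5920]  P^+=[0.1630 0.0036; 0.0036 0.1303]
step 3: x^-=[-1.0764, 2.2260]  P^-=[0.4598 -0.0197; -0.0197 0.1825]  S=[0.7063 0.0559; 0.0559 0.5360]  K=[0.6528 0.0153; -0.0835 0.3441]  nu=[1.9613, -3.0653]  x^+=[0.1571, 1.0075]  P^+=[0.1575 0.0035; 0.0035 0.1173]
step 4: x^-=[0.0264, 0.8337]  P^-=[0.4526 -0.0176; -0.0176 0.1733]  S=[0.6986 0.0579; 0.0579 0.5273]  K=[0.6494 0.0154; -0.0801 0.3329]  nu=[2.5553, 2.0826]  x^+=[1.7178, 1.3221]  P^+=[0.1567 0.0036; 0.0036 0.1135]
step 5: x^-=[1.7428, 0.9732]  P^-=[0.4515 -0.0170; -0.0170 0.1706]  S=[0.6973 0.0587; 0.0587 0.5247]  K=[0.6489 0.0154; -0.0791 0.3295]  nu=[2.2042, -4.7272]  x^+=[3.1000, -0.7586]  P^+=[0.1566 0.0036; 0.0036 0.1124]

innov = [2.2042, -4.7272]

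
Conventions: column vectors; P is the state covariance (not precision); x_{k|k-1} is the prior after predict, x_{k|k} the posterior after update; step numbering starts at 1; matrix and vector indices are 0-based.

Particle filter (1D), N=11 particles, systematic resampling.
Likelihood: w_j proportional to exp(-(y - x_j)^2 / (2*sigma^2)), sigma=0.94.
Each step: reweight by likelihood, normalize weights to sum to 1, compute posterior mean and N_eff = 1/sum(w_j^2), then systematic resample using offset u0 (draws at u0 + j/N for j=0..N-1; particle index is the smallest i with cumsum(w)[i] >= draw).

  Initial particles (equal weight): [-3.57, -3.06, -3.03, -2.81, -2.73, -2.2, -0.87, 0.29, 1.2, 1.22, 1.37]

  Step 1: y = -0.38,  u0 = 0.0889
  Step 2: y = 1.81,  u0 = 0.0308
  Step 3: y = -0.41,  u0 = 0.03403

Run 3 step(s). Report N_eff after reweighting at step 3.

N_eff = 7.6131

step 1: w=[0.0012, 0.0067, 0.0073, 0.0137, 0.0171, 0.0596, 0.3389, 0.3012, 0.0945, 0.0912, 0.0686]  mean=-0.1519  Neff=4.3168  idx=[5, 6, 6, 6, 7, 7, 7, 7, 8, 9, 10]
step 2: w=[0.0000, 0.0047, 0.0047, 0.0047, 0.0739, 0.0739, 0.0739, 0.0739, 0.2213, 0.2243, 0.2448]  mean=0.9479  Neff=5.5221  idx=[4, 5, 6, 7, 8, 8, 9, 9, 10, 10, 10]
step 3: w=[0.1708, 0.1708, 0.1708, 0.1708, 0.0520, 0.0520, 0.0501, 0.0501, 0.0375, 0.0375, 0.0375]  mean=0.5994  Neff=7.6131  idx=[0, 0, 1, 1, 2, 2, 3, 3, 5, 7, 9]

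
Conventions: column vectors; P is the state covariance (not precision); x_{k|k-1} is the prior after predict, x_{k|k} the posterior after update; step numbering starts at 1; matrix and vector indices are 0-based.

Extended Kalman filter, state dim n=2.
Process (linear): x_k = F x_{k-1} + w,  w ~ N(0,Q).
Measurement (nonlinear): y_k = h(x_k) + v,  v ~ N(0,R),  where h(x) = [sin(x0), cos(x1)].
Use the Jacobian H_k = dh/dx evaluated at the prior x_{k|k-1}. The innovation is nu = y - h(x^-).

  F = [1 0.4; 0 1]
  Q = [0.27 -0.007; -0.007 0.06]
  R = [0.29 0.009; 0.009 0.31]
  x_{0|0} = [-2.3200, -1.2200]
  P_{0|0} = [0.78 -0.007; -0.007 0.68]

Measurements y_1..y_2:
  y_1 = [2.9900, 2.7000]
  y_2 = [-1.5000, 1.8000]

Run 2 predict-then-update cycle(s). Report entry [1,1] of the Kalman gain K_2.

K[1,1] = -0.1985

step 1: x^-=[-2.8080, -1.2200]  P^-=[1.1532 0.2580; 0.2580 0.7400]  H_jac=[-0.9449 0.0000; 0.0000 0.9391]  S=[1.3196 -0.2199; -0.2199 0.9626]  K=[-0.8148 0.0655; -0.0670 0.7066]  nu=[3.3174, 2.3564]  x^+=[-5.3567, 0.2229]  P^+=[0.2495 0.0138; 0.0138 0.2326]
step 2: x^-=[-5.2676, 0.2229]  P^-=[0.5677 0.0999; 0.0999 0.2926]  H_jac=[0.5271 0.0000; 0.0000 -0.2211]  S=[0.4477 -0.0026; -0.0026 0.3243]  K=[0.6680 -0.0626; 0.1164 -0.1985]  nu=[-2.3498, 0.8247]  x^+=[-6.8889, -0.2144]  P^+=[0.3665 0.0607; 0.0607 0.2736]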